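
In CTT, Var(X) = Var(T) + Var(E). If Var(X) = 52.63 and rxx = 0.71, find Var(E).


var_true = rxx * var_obs = 0.71 * 52.63 = 37.3673
var_error = var_obs - var_true
var_error = 52.63 - 37.3673
var_error = 15.2627

15.2627


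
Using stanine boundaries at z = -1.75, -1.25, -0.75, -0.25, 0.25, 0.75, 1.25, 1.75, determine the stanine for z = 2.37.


Stanine boundaries: [-1.75, -1.25, -0.75, -0.25, 0.25, 0.75, 1.25, 1.75]
z = 2.37
Check each boundary:
  z >= -1.75 -> could be stanine 2
  z >= -1.25 -> could be stanine 3
  z >= -0.75 -> could be stanine 4
  z >= -0.25 -> could be stanine 5
  z >= 0.25 -> could be stanine 6
  z >= 0.75 -> could be stanine 7
  z >= 1.25 -> could be stanine 8
  z >= 1.75 -> could be stanine 9
Highest qualifying boundary gives stanine = 9

9


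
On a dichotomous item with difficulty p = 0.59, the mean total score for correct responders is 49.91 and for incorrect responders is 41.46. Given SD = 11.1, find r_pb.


q = 1 - p = 0.41
rpb = ((M1 - M0) / SD) * sqrt(p * q)
rpb = ((49.91 - 41.46) / 11.1) * sqrt(0.59 * 0.41)
rpb = 0.3744

0.3744


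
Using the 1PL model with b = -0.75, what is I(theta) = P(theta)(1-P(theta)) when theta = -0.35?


P = 1/(1+exp(-(-0.35--0.75))) = 0.5987
I = P*(1-P) = 0.5987 * 0.4013
I = 0.2403

0.2403


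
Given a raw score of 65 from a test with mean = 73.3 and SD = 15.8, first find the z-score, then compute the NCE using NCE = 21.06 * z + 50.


z = (X - mean) / SD = (65 - 73.3) / 15.8
z = -8.3 / 15.8
z = -0.5253
NCE = NCE = 21.06z + 50
Carry z at full precision (z = -8.3 / 15.8) into the conversion:
NCE = 21.06 * (-8.3 / 15.8) + 50 = -174.798 / 15.8 + 50
NCE = -11.0632 + 50
NCE = 38.9368

38.9368


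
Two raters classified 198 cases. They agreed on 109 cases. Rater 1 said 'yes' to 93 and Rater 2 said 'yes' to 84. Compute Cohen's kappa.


P_o = 109/198 = 0.550505
P_e = (93*84 + 105*114) / 39204 = 0.504591
kappa = (P_o - P_e) / (1 - P_e)
kappa = (0.550505 - 0.504591) / (1 - 0.504591)
kappa = 0.0927

0.0927


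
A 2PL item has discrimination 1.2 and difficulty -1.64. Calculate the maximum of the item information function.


For 2PL, max info at theta = b = -1.64
I_max = a^2 / 4 = 1.2^2 / 4
= 1.44 / 4
I_max = 0.36

0.36


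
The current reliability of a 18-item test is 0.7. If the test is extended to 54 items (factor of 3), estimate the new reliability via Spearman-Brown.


r_new = (n * rxx) / (1 + (n-1) * rxx)
r_new = (3 * 0.7) / (1 + 2 * 0.7)
r_new = 2.1 / 2.4
r_new = 0.875

0.875


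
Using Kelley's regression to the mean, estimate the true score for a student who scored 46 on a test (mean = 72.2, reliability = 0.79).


T_est = rxx * X + (1 - rxx) * mean
T_est = 0.79 * 46 + 0.21 * 72.2
T_est = 36.34 + 15.162
T_est = 51.502

51.502


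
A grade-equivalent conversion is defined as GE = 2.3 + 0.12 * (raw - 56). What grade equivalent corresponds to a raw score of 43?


raw - median = 43 - 56 = -13
slope * diff = 0.12 * -13 = -1.56
GE = 2.3 + -1.56
GE = 0.74

0.74


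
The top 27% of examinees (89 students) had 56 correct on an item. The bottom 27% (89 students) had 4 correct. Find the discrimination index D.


p_upper = 56/89 = 0.6292
p_lower = 4/89 = 0.0449
D = 0.6292 - 0.0449 = 0.5843

0.5843


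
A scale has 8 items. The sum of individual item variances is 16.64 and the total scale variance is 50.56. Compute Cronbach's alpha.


alpha = (k/(k-1)) * (1 - sum(si^2)/s_total^2)
= (8/7) * (1 - 16.64/50.56)
alpha = 0.7667

0.7667


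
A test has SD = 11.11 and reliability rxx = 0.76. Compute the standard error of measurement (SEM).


SEM = SD * sqrt(1 - rxx)
SEM = 11.11 * sqrt(1 - 0.76)
SEM = 11.11 * sqrt(0.24) = 11.11 * 0.489898
SEM = 5.4428

5.4428


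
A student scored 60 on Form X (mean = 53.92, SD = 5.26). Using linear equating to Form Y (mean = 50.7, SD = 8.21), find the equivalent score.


slope = SD_Y / SD_X = 8.21 / 5.26 ~ 1.5608
intercept = mean_Y - slope * mean_X = 50.7 - (8.21 / 5.26) * 53.92 ~ -33.4603
Y = slope * X + intercept. To avoid rounding drift from the rounded slope/intercept, evaluate the equivalent form Y = mean_Y + SD_Y * (X - mean_X) / SD_X at full precision:
Y = 50.7 + 8.21 * (60 - 53.92) / 5.26
Y = 50.7 + 8.21 * 6.08 / 5.26
Y = 50.7 + 49.9168 / 5.26
Y = 50.7 + 9.4899
Y = 60.1899

60.1899


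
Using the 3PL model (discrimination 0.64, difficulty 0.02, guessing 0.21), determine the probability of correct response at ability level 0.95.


logit = 0.64*(0.95 - 0.02) = 0.5952
P* = 1/(1 + exp(-0.5952)) = 0.6446
P = 0.21 + (1 - 0.21) * 0.6446
P = 0.7192

0.7192


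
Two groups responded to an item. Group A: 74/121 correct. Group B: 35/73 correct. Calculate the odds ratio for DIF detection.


Odds_A = 74/47 = 1.5745
Odds_B = 35/38 = 0.9211
OR = Odds_A / Odds_B = 1.5745 / 0.9211
Exactly, OR = (74 * 38) / (47 * 35) = 2812 / 1645
OR = 1.7094

1.7094


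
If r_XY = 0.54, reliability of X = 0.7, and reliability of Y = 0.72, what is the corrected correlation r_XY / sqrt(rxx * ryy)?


r_corrected = rxy / sqrt(rxx * ryy)
= 0.54 / sqrt(0.7 * 0.72)
= 0.54 / sqrt(0.504)
= 0.54 / 0.70993
r_corrected = 0.7606

0.7606


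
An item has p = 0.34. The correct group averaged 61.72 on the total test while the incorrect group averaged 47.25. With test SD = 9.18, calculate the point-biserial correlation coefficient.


q = 1 - p = 0.66
rpb = ((M1 - M0) / SD) * sqrt(p * q)
rpb = ((61.72 - 47.25) / 9.18) * sqrt(0.34 * 0.66)
rpb = 0.7467

0.7467


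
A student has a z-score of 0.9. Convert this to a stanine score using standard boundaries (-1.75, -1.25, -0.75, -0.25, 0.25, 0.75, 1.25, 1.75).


Stanine boundaries: [-1.75, -1.25, -0.75, -0.25, 0.25, 0.75, 1.25, 1.75]
z = 0.9
Check each boundary:
  z >= -1.75 -> could be stanine 2
  z >= -1.25 -> could be stanine 3
  z >= -0.75 -> could be stanine 4
  z >= -0.25 -> could be stanine 5
  z >= 0.25 -> could be stanine 6
  z >= 0.75 -> could be stanine 7
  z < 1.25
  z < 1.75
Highest qualifying boundary gives stanine = 7

7


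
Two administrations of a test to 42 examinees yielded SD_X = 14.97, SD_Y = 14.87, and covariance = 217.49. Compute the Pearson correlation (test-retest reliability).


r = cov(X,Y) / (SD_X * SD_Y)
r = 217.49 / (14.97 * 14.87)
r = 217.49 / 222.6039
r = 0.977

0.977


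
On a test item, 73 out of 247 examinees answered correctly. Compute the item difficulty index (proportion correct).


Item difficulty p = number correct / total examinees
p = 73 / 247
p = 0.2955

0.2955


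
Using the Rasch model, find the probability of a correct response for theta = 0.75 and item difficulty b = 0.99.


theta - b = 0.75 - 0.99 = -0.24
exp(-(theta - b)) = exp(0.24) = 1.2712
P = 1 / (1 + 1.2712)
P = 0.4403

0.4403


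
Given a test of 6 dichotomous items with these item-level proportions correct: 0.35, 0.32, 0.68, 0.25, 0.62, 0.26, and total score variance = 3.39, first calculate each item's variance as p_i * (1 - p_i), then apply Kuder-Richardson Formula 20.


For each item, compute p_i * q_i:
  Item 1: 0.35 * 0.65 = 0.2275
  Item 2: 0.32 * 0.68 = 0.2176
  Item 3: 0.68 * 0.32 = 0.2176
  Item 4: 0.25 * 0.75 = 0.1875
  Item 5: 0.62 * 0.38 = 0.2356
  Item 6: 0.26 * 0.74 = 0.1924
Sum(p_i * q_i) = 0.2275 + 0.2176 + 0.2176 + 0.1875 + 0.2356 + 0.1924 = 1.2782
KR-20 = (k/(k-1)) * (1 - Sum(p_i*q_i) / Var_total)
= (6/5) * (1 - 1.2782/3.39)
= 1.2 * 0.6229
KR-20 = 0.7475

0.7475


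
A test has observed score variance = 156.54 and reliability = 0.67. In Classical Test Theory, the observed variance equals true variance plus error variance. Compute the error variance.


var_true = rxx * var_obs = 0.67 * 156.54 = 104.8818
var_error = var_obs - var_true
var_error = 156.54 - 104.8818
var_error = 51.6582

51.6582


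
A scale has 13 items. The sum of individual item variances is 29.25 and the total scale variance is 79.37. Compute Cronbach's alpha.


alpha = (k/(k-1)) * (1 - sum(si^2)/s_total^2)
= (13/12) * (1 - 29.25/79.37)
alpha = 0.6841

0.6841


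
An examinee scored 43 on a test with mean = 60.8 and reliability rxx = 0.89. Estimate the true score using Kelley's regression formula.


T_est = rxx * X + (1 - rxx) * mean
T_est = 0.89 * 43 + 0.11 * 60.8
T_est = 38.27 + 6.688
T_est = 44.958

44.958


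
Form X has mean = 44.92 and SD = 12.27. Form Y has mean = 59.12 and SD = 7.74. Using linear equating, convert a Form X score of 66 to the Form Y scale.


slope = SD_Y / SD_X = 7.74 / 12.27 ~ 0.6308
intercept = mean_Y - slope * mean_X = 59.12 - (7.74 / 12.27) * 44.92 ~ 30.7842
Y = slope * X + intercept. To avoid rounding drift from the rounded slope/intercept, evaluate the equivalent form Y = mean_Y + SD_Y * (X - mean_X) / SD_X at full precision:
Y = 59.12 + 7.74 * (66 - 44.92) / 12.27
Y = 59.12 + 7.74 * 21.08 / 12.27
Y = 59.12 + 163.1592 / 12.27
Y = 59.12 + 13.2974
Y = 72.4174

72.4174


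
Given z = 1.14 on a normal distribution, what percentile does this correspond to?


CDF(z) = 0.5 * (1 + erf(z/sqrt(2)))
erf(0.8061) = 0.7457
CDF = 0.8729
Percentile rank = 0.8729 * 100 = 87.29

87.29


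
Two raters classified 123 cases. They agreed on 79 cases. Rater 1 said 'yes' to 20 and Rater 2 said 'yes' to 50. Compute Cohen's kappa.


P_o = 79/123 = 0.642276
P_e = (20*50 + 103*73) / 15129 = 0.563091
kappa = (P_o - P_e) / (1 - P_e)
kappa = (0.642276 - 0.563091) / (1 - 0.563091)
kappa = 0.1812

0.1812


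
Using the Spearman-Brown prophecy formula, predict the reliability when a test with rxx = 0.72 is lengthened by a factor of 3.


r_new = (n * rxx) / (1 + (n-1) * rxx)
r_new = (3 * 0.72) / (1 + 2 * 0.72)
r_new = 2.16 / 2.44
r_new = 0.8852

0.8852


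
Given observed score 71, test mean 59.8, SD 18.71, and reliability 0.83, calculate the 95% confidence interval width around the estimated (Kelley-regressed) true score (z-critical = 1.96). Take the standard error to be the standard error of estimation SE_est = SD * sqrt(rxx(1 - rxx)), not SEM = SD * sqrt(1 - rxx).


True score estimate = 0.83*71 + 0.17*59.8 = 69.096
SE_est = SD * sqrt(rxx * (1 - rxx)) = 18.71 * sqrt(0.83 * 0.17) = 18.71 * sqrt(0.1411) = 7.02809
CI = T_est +/- z * SE_est, so width = 2 * z * SE_est = 2 * 1.96 * 7.02809
Width = 27.5501

27.5501


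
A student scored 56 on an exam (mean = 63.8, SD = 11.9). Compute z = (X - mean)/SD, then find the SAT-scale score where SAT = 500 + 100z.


z = (X - mean) / SD = (56 - 63.8) / 11.9
z = -7.8 / 11.9
z = -0.6555
SAT-scale = SAT = 500 + 100z
Carry z at full precision (z = -7.8 / 11.9) into the conversion:
SAT-scale = 500 + 100 * (-7.8 / 11.9) = 500 + -780 / 11.9
SAT-scale = 500 + -65.5462
SAT-scale = 434.4538

434.4538


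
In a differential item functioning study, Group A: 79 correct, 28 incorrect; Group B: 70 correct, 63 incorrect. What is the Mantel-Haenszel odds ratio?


Odds_A = 79/28 = 2.8214
Odds_B = 70/63 = 1.1111
OR = Odds_A / Odds_B = 2.8214 / 1.1111
Exactly, OR = (79 * 63) / (28 * 70) = 4977 / 1960
OR = 2.5393

2.5393


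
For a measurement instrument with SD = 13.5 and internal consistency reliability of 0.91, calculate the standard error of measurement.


SEM = SD * sqrt(1 - rxx)
SEM = 13.5 * sqrt(1 - 0.91)
SEM = 13.5 * sqrt(0.09) = 13.5 * 0.3
SEM = 4.05

4.05


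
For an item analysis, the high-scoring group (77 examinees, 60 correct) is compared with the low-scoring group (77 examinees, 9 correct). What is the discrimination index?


p_upper = 60/77 = 0.7792
p_lower = 9/77 = 0.1169
D = 0.7792 - 0.1169 = 0.6623

0.6623


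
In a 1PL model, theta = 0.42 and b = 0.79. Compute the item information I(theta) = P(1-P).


P = 1/(1+exp(-(0.42-0.79))) = 0.4085
I = P*(1-P) = 0.4085 * 0.5915
I = 0.2416

0.2416


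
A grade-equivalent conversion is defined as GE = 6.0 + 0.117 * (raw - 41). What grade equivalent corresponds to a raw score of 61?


raw - median = 61 - 41 = 20
slope * diff = 0.117 * 20 = 2.34
GE = 6.0 + 2.34
GE = 8.34

8.34


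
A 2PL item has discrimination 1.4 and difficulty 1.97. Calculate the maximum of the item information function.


For 2PL, max info at theta = b = 1.97
I_max = a^2 / 4 = 1.4^2 / 4
= 1.96 / 4
I_max = 0.49

0.49


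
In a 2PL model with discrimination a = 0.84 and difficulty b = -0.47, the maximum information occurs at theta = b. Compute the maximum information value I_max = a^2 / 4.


For 2PL, max info at theta = b = -0.47
I_max = a^2 / 4 = 0.84^2 / 4
= 0.7056 / 4
I_max = 0.1764

0.1764


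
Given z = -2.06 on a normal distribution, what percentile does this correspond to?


CDF(z) = 0.5 * (1 + erf(z/sqrt(2)))
erf(-1.4566) = -0.9606
CDF = 0.0197
Percentile rank = 0.0197 * 100 = 1.97

1.97


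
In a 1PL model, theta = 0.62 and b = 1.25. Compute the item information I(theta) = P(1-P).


P = 1/(1+exp(-(0.62-1.25))) = 0.3475
I = P*(1-P) = 0.3475 * 0.6525
I = 0.2267

0.2267


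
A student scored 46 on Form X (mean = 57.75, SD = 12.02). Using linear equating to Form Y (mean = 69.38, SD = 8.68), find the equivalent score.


slope = SD_Y / SD_X = 8.68 / 12.02 ~ 0.7221
intercept = mean_Y - slope * mean_X = 69.38 - (8.68 / 12.02) * 57.75 ~ 27.677
Y = slope * X + intercept. To avoid rounding drift from the rounded slope/intercept, evaluate the equivalent form Y = mean_Y + SD_Y * (X - mean_X) / SD_X at full precision:
Y = 69.38 + 8.68 * (46 - 57.75) / 12.02
Y = 69.38 - 8.68 * 11.75 / 12.02
Y = 69.38 - 101.99 / 12.02
Y = 69.38 - 8.485
Y = 60.895

60.895


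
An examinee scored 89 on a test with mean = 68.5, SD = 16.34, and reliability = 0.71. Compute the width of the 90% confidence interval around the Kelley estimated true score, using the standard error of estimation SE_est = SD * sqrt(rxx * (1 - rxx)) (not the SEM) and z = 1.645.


True score estimate = 0.71*89 + 0.29*68.5 = 83.055
SE_est = SD * sqrt(rxx * (1 - rxx)) = 16.34 * sqrt(0.71 * 0.29) = 16.34 * sqrt(0.2059) = 7.414472
CI = T_est +/- z * SE_est, so width = 2 * z * SE_est = 2 * 1.645 * 7.414472
Width = 24.3936

24.3936


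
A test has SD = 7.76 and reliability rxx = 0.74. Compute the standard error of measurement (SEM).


SEM = SD * sqrt(1 - rxx)
SEM = 7.76 * sqrt(1 - 0.74)
SEM = 7.76 * sqrt(0.26) = 7.76 * 0.509902
SEM = 3.9568

3.9568


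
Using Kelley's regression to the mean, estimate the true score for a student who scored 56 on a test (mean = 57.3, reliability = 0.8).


T_est = rxx * X + (1 - rxx) * mean
T_est = 0.8 * 56 + 0.2 * 57.3
T_est = 44.8 + 11.46
T_est = 56.26

56.26


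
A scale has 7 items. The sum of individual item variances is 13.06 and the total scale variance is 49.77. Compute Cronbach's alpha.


alpha = (k/(k-1)) * (1 - sum(si^2)/s_total^2)
= (7/6) * (1 - 13.06/49.77)
alpha = 0.8605

0.8605


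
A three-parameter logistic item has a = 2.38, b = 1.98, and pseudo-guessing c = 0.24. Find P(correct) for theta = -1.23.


logit = 2.38*(-1.23 - 1.98) = -7.6398
P* = 1/(1 + exp(--7.6398)) = 0.0005
P = 0.24 + (1 - 0.24) * 0.0005
P = 0.2404

0.2404


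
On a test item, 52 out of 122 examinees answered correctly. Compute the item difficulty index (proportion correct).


Item difficulty p = number correct / total examinees
p = 52 / 122
p = 0.4262

0.4262


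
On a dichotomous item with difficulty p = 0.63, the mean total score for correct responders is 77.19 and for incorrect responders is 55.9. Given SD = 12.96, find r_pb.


q = 1 - p = 0.37
rpb = ((M1 - M0) / SD) * sqrt(p * q)
rpb = ((77.19 - 55.9) / 12.96) * sqrt(0.63 * 0.37)
rpb = 0.7931

0.7931


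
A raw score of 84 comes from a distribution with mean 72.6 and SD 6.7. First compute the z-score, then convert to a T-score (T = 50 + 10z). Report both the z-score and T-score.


z = (X - mean) / SD = (84 - 72.6) / 6.7
z = 11.4 / 6.7
z = 1.7015
T-score = T = 50 + 10z
Carry z at full precision (z = 11.4 / 6.7) into the conversion:
T-score = 50 + 10 * (11.4 / 6.7) = 50 + 114 / 6.7
T-score = 50 + 17.0149
T-score = 67.0149

67.0149


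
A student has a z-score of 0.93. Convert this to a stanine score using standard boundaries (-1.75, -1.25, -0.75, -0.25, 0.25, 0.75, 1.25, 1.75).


Stanine boundaries: [-1.75, -1.25, -0.75, -0.25, 0.25, 0.75, 1.25, 1.75]
z = 0.93
Check each boundary:
  z >= -1.75 -> could be stanine 2
  z >= -1.25 -> could be stanine 3
  z >= -0.75 -> could be stanine 4
  z >= -0.25 -> could be stanine 5
  z >= 0.25 -> could be stanine 6
  z >= 0.75 -> could be stanine 7
  z < 1.25
  z < 1.75
Highest qualifying boundary gives stanine = 7

7


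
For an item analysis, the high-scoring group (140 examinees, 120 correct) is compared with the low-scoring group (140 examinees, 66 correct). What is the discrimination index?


p_upper = 120/140 = 0.8571
p_lower = 66/140 = 0.4714
D = 0.8571 - 0.4714 = 0.3857

0.3857


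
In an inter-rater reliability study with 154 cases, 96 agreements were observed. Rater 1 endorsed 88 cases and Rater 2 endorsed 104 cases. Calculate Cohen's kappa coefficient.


P_o = 96/154 = 0.623377
P_e = (88*104 + 66*50) / 23716 = 0.525046
kappa = (P_o - P_e) / (1 - P_e)
kappa = (0.623377 - 0.525046) / (1 - 0.525046)
kappa = 0.207

0.207


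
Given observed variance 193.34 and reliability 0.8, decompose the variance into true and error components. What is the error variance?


var_true = rxx * var_obs = 0.8 * 193.34 = 154.672
var_error = var_obs - var_true
var_error = 193.34 - 154.672
var_error = 38.668

38.668


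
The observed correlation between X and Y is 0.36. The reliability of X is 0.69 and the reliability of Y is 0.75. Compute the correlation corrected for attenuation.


r_corrected = rxy / sqrt(rxx * ryy)
= 0.36 / sqrt(0.69 * 0.75)
= 0.36 / sqrt(0.5175)
= 0.36 / 0.719375
r_corrected = 0.5004

0.5004


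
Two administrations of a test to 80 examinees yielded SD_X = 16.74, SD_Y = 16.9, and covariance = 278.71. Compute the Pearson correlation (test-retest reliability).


r = cov(X,Y) / (SD_X * SD_Y)
r = 278.71 / (16.74 * 16.9)
r = 278.71 / 282.906
r = 0.9852

0.9852


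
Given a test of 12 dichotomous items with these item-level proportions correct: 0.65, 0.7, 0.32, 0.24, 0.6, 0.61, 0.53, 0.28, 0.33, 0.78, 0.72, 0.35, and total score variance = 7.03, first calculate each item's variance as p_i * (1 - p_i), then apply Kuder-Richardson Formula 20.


For each item, compute p_i * q_i:
  Item 1: 0.65 * 0.35 = 0.2275
  Item 2: 0.7 * 0.3 = 0.21
  Item 3: 0.32 * 0.68 = 0.2176
  Item 4: 0.24 * 0.76 = 0.1824
  Item 5: 0.6 * 0.4 = 0.24
  Item 6: 0.61 * 0.39 = 0.2379
  Item 7: 0.53 * 0.47 = 0.2491
  Item 8: 0.28 * 0.72 = 0.2016
  Item 9: 0.33 * 0.67 = 0.2211
  Item 10: 0.78 * 0.22 = 0.1716
  Item 11: 0.72 * 0.28 = 0.2016
  Item 12: 0.35 * 0.65 = 0.2275
Sum(p_i * q_i) = 0.2275 + 0.21 + 0.2176 + 0.1824 + 0.24 + 0.2379 + 0.2491 + 0.2016 + 0.2211 + 0.1716 + 0.2016 + 0.2275 = 2.5879
KR-20 = (k/(k-1)) * (1 - Sum(p_i*q_i) / Var_total)
= (12/11) * (1 - 2.5879/7.03)
= 1.0909 * 0.6319
KR-20 = 0.6893

0.6893


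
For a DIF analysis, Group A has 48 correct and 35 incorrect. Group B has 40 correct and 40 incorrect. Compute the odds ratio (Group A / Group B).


Odds_A = 48/35 = 1.3714
Odds_B = 40/40 = 1.0
OR = Odds_A / Odds_B = 1.3714 / 1.0
Exactly, OR = (48 * 40) / (35 * 40) = 1920 / 1400
OR = 1.3714

1.3714


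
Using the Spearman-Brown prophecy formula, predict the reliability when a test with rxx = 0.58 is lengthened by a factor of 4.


r_new = (n * rxx) / (1 + (n-1) * rxx)
r_new = (4 * 0.58) / (1 + 3 * 0.58)
r_new = 2.32 / 2.74
r_new = 0.8467

0.8467


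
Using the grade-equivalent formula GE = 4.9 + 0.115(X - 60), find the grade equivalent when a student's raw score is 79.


raw - median = 79 - 60 = 19
slope * diff = 0.115 * 19 = 2.185
GE = 4.9 + 2.185
GE = 7.085

7.085


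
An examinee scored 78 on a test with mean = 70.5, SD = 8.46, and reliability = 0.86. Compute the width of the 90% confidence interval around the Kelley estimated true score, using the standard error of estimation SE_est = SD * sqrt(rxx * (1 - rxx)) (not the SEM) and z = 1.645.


True score estimate = 0.86*78 + 0.14*70.5 = 76.95
SE_est = SD * sqrt(rxx * (1 - rxx)) = 8.46 * sqrt(0.86 * 0.14) = 8.46 * sqrt(0.1204) = 2.93551
CI = T_est +/- z * SE_est, so width = 2 * z * SE_est = 2 * 1.645 * 2.93551
Width = 9.6578

9.6578


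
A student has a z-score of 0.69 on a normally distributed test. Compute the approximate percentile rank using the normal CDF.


CDF(z) = 0.5 * (1 + erf(z/sqrt(2)))
erf(0.4879) = 0.5098
CDF = 0.7549
Percentile rank = 0.7549 * 100 = 75.49

75.49


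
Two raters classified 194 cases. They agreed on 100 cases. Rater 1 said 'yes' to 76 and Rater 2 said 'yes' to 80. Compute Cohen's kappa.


P_o = 100/194 = 0.515464
P_e = (76*80 + 118*114) / 37636 = 0.518971
kappa = (P_o - P_e) / (1 - P_e)
kappa = (0.515464 - 0.518971) / (1 - 0.518971)
kappa = -0.0073

-0.0073


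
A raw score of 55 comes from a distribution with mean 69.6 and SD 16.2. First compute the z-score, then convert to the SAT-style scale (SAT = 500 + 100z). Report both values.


z = (X - mean) / SD = (55 - 69.6) / 16.2
z = -14.6 / 16.2
z = -0.9012
SAT-scale = SAT = 500 + 100z
Carry z at full precision (z = -14.6 / 16.2) into the conversion:
SAT-scale = 500 + 100 * (-14.6 / 16.2) = 500 + -1460 / 16.2
SAT-scale = 500 + -90.1235
SAT-scale = 409.8765

409.8765


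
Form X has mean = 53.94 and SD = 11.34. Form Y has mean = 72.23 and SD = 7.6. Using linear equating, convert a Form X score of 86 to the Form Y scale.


slope = SD_Y / SD_X = 7.6 / 11.34 ~ 0.6702
intercept = mean_Y - slope * mean_X = 72.23 - (7.6 / 11.34) * 53.94 ~ 36.0797
Y = slope * X + intercept. To avoid rounding drift from the rounded slope/intercept, evaluate the equivalent form Y = mean_Y + SD_Y * (X - mean_X) / SD_X at full precision:
Y = 72.23 + 7.6 * (86 - 53.94) / 11.34
Y = 72.23 + 7.6 * 32.06 / 11.34
Y = 72.23 + 243.656 / 11.34
Y = 72.23 + 21.4864
Y = 93.7164

93.7164


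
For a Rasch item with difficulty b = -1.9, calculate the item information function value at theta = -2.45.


P = 1/(1+exp(-(-2.45--1.9))) = 0.3659
I = P*(1-P) = 0.3659 * 0.6341
I = 0.232

0.232


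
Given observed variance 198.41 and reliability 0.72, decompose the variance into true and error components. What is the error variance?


var_true = rxx * var_obs = 0.72 * 198.41 = 142.8552
var_error = var_obs - var_true
var_error = 198.41 - 142.8552
var_error = 55.5548

55.5548


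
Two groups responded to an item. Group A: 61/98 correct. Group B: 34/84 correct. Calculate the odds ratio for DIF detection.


Odds_A = 61/37 = 1.6486
Odds_B = 34/50 = 0.68
OR = Odds_A / Odds_B = 1.6486 / 0.68
Exactly, OR = (61 * 50) / (37 * 34) = 3050 / 1258
OR = 2.4245

2.4245


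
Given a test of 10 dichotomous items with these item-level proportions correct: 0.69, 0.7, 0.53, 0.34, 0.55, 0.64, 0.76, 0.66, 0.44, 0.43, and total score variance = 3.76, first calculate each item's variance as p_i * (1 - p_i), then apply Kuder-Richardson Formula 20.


For each item, compute p_i * q_i:
  Item 1: 0.69 * 0.31 = 0.2139
  Item 2: 0.7 * 0.3 = 0.21
  Item 3: 0.53 * 0.47 = 0.2491
  Item 4: 0.34 * 0.66 = 0.2244
  Item 5: 0.55 * 0.45 = 0.2475
  Item 6: 0.64 * 0.36 = 0.2304
  Item 7: 0.76 * 0.24 = 0.1824
  Item 8: 0.66 * 0.34 = 0.2244
  Item 9: 0.44 * 0.56 = 0.2464
  Item 10: 0.43 * 0.57 = 0.2451
Sum(p_i * q_i) = 0.2139 + 0.21 + 0.2491 + 0.2244 + 0.2475 + 0.2304 + 0.1824 + 0.2244 + 0.2464 + 0.2451 = 2.2736
KR-20 = (k/(k-1)) * (1 - Sum(p_i*q_i) / Var_total)
= (10/9) * (1 - 2.2736/3.76)
= 1.1111 * 0.3953
KR-20 = 0.4392

0.4392


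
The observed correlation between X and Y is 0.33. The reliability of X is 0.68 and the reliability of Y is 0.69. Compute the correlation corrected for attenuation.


r_corrected = rxy / sqrt(rxx * ryy)
= 0.33 / sqrt(0.68 * 0.69)
= 0.33 / sqrt(0.4692)
= 0.33 / 0.684982
r_corrected = 0.4818

0.4818


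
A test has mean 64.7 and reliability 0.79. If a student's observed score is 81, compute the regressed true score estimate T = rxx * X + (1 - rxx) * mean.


T_est = rxx * X + (1 - rxx) * mean
T_est = 0.79 * 81 + 0.21 * 64.7
T_est = 63.99 + 13.587
T_est = 77.577

77.577


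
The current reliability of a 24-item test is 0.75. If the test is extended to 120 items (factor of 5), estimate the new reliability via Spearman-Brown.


r_new = (n * rxx) / (1 + (n-1) * rxx)
r_new = (5 * 0.75) / (1 + 4 * 0.75)
r_new = 3.75 / 4.0
r_new = 0.9375

0.9375


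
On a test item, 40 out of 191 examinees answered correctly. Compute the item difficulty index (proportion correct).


Item difficulty p = number correct / total examinees
p = 40 / 191
p = 0.2094

0.2094


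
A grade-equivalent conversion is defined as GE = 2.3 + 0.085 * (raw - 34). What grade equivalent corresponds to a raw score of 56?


raw - median = 56 - 34 = 22
slope * diff = 0.085 * 22 = 1.87
GE = 2.3 + 1.87
GE = 4.17

4.17


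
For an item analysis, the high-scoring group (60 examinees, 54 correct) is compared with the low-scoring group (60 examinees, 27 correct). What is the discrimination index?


p_upper = 54/60 = 0.9
p_lower = 27/60 = 0.45
D = 0.9 - 0.45 = 0.45

0.45


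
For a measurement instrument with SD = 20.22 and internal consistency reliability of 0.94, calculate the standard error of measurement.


SEM = SD * sqrt(1 - rxx)
SEM = 20.22 * sqrt(1 - 0.94)
SEM = 20.22 * sqrt(0.06) = 20.22 * 0.244949
SEM = 4.9529

4.9529


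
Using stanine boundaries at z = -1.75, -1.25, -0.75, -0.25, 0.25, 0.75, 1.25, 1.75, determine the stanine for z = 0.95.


Stanine boundaries: [-1.75, -1.25, -0.75, -0.25, 0.25, 0.75, 1.25, 1.75]
z = 0.95
Check each boundary:
  z >= -1.75 -> could be stanine 2
  z >= -1.25 -> could be stanine 3
  z >= -0.75 -> could be stanine 4
  z >= -0.25 -> could be stanine 5
  z >= 0.25 -> could be stanine 6
  z >= 0.75 -> could be stanine 7
  z < 1.25
  z < 1.75
Highest qualifying boundary gives stanine = 7

7


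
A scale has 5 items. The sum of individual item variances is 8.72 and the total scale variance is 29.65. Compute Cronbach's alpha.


alpha = (k/(k-1)) * (1 - sum(si^2)/s_total^2)
= (5/4) * (1 - 8.72/29.65)
alpha = 0.8824

0.8824


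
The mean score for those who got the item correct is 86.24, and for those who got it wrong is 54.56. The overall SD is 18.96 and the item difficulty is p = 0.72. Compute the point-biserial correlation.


q = 1 - p = 0.28
rpb = ((M1 - M0) / SD) * sqrt(p * q)
rpb = ((86.24 - 54.56) / 18.96) * sqrt(0.72 * 0.28)
rpb = 0.7502

0.7502


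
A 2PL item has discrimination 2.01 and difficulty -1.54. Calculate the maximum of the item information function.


For 2PL, max info at theta = b = -1.54
I_max = a^2 / 4 = 2.01^2 / 4
= 4.0401 / 4
I_max = 1.01

1.01


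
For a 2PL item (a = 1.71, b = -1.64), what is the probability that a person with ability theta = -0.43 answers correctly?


a*(theta - b) = 1.71 * (-0.43 - -1.64) = 2.0691
exp(-2.0691) = 0.1263
P = 1 / (1 + 0.1263)
P = 0.8879

0.8879


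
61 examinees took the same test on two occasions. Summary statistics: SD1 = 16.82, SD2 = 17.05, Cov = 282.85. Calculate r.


r = cov(X,Y) / (SD_X * SD_Y)
r = 282.85 / (16.82 * 17.05)
r = 282.85 / 286.781
r = 0.9863

0.9863


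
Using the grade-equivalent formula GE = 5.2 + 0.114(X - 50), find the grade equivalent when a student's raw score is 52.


raw - median = 52 - 50 = 2
slope * diff = 0.114 * 2 = 0.228
GE = 5.2 + 0.228
GE = 5.428

5.428


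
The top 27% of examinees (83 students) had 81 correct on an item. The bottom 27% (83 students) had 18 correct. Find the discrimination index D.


p_upper = 81/83 = 0.9759
p_lower = 18/83 = 0.2169
D = 0.9759 - 0.2169 = 0.759

0.759


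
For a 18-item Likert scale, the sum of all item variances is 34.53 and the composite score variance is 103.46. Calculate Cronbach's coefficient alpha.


alpha = (k/(k-1)) * (1 - sum(si^2)/s_total^2)
= (18/17) * (1 - 34.53/103.46)
alpha = 0.7054

0.7054


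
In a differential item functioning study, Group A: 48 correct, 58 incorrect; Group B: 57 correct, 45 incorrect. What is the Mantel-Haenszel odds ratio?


Odds_A = 48/58 = 0.8276
Odds_B = 57/45 = 1.2667
OR = Odds_A / Odds_B = 0.8276 / 1.2667
Exactly, OR = (48 * 45) / (58 * 57) = 2160 / 3306
OR = 0.6534

0.6534


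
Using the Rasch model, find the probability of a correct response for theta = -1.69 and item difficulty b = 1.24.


theta - b = -1.69 - 1.24 = -2.93
exp(-(theta - b)) = exp(2.93) = 18.7276
P = 1 / (1 + 18.7276)
P = 0.0507

0.0507


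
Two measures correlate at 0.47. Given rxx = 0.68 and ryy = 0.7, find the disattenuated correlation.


r_corrected = rxy / sqrt(rxx * ryy)
= 0.47 / sqrt(0.68 * 0.7)
= 0.47 / sqrt(0.476)
= 0.47 / 0.689928
r_corrected = 0.6812

0.6812


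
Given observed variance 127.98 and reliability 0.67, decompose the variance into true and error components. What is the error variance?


var_true = rxx * var_obs = 0.67 * 127.98 = 85.7466
var_error = var_obs - var_true
var_error = 127.98 - 85.7466
var_error = 42.2334

42.2334


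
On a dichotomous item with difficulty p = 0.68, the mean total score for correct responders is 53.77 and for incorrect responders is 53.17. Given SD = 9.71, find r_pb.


q = 1 - p = 0.32
rpb = ((M1 - M0) / SD) * sqrt(p * q)
rpb = ((53.77 - 53.17) / 9.71) * sqrt(0.68 * 0.32)
rpb = 0.0288

0.0288


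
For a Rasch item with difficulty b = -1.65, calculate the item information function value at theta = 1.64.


P = 1/(1+exp(-(1.64--1.65))) = 0.9641
I = P*(1-P) = 0.9641 * 0.0359
I = 0.0346

0.0346


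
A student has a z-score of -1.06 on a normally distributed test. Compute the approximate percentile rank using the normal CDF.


CDF(z) = 0.5 * (1 + erf(z/sqrt(2)))
erf(-0.7495) = -0.7109
CDF = 0.1446
Percentile rank = 0.1446 * 100 = 14.46

14.46


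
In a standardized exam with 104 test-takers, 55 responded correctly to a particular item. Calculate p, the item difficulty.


Item difficulty p = number correct / total examinees
p = 55 / 104
p = 0.5288

0.5288


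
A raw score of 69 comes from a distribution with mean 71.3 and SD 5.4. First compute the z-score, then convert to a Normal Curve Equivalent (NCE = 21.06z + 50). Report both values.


z = (X - mean) / SD = (69 - 71.3) / 5.4
z = -2.3 / 5.4
z = -0.4259
NCE = NCE = 21.06z + 50
Carry z at full precision (z = -2.3 / 5.4) into the conversion:
NCE = 21.06 * (-2.3 / 5.4) + 50 = -48.438 / 5.4 + 50
NCE = -8.97 + 50
NCE = 41.03

41.03


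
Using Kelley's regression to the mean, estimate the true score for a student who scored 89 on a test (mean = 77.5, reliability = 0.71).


T_est = rxx * X + (1 - rxx) * mean
T_est = 0.71 * 89 + 0.29 * 77.5
T_est = 63.19 + 22.475
T_est = 85.665

85.665


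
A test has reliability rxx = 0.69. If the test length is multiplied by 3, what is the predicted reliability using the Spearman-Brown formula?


r_new = (n * rxx) / (1 + (n-1) * rxx)
r_new = (3 * 0.69) / (1 + 2 * 0.69)
r_new = 2.07 / 2.38
r_new = 0.8697

0.8697


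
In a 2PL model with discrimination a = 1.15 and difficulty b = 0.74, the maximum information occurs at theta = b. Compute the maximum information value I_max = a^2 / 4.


For 2PL, max info at theta = b = 0.74
I_max = a^2 / 4 = 1.15^2 / 4
= 1.3225 / 4
I_max = 0.3306

0.3306


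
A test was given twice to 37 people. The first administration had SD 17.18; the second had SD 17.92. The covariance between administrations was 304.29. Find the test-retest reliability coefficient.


r = cov(X,Y) / (SD_X * SD_Y)
r = 304.29 / (17.18 * 17.92)
r = 304.29 / 307.8656
r = 0.9884

0.9884


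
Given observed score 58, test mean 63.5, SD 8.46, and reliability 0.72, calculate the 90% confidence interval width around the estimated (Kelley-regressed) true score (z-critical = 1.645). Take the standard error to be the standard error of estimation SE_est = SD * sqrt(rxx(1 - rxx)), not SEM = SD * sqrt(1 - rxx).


True score estimate = 0.72*58 + 0.28*63.5 = 59.54
SE_est = SD * sqrt(rxx * (1 - rxx)) = 8.46 * sqrt(0.72 * 0.28) = 8.46 * sqrt(0.2016) = 3.798531
CI = T_est +/- z * SE_est, so width = 2 * z * SE_est = 2 * 1.645 * 3.798531
Width = 12.4972

12.4972


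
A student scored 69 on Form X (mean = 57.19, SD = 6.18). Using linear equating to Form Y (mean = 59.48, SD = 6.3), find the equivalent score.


slope = SD_Y / SD_X = 6.3 / 6.18 ~ 1.0194
intercept = mean_Y - slope * mean_X = 59.48 - (6.3 / 6.18) * 57.19 ~ 1.1795
Y = slope * X + intercept. To avoid rounding drift from the rounded slope/intercept, evaluate the equivalent form Y = mean_Y + SD_Y * (X - mean_X) / SD_X at full precision:
Y = 59.48 + 6.3 * (69 - 57.19) / 6.18
Y = 59.48 + 6.3 * 11.81 / 6.18
Y = 59.48 + 74.403 / 6.18
Y = 59.48 + 12.0393
Y = 71.5193

71.5193


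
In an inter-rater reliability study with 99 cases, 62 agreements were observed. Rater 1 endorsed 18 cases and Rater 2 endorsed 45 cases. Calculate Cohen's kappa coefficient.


P_o = 62/99 = 0.626263
P_e = (18*45 + 81*54) / 9801 = 0.528926
kappa = (P_o - P_e) / (1 - P_e)
kappa = (0.626263 - 0.528926) / (1 - 0.528926)
kappa = 0.2066

0.2066


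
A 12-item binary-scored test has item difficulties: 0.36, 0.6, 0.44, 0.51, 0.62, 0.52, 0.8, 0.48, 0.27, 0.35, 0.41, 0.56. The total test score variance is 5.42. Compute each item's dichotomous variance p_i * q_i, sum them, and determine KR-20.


For each item, compute p_i * q_i:
  Item 1: 0.36 * 0.64 = 0.2304
  Item 2: 0.6 * 0.4 = 0.24
  Item 3: 0.44 * 0.56 = 0.2464
  Item 4: 0.51 * 0.49 = 0.2499
  Item 5: 0.62 * 0.38 = 0.2356
  Item 6: 0.52 * 0.48 = 0.2496
  Item 7: 0.8 * 0.2 = 0.16
  Item 8: 0.48 * 0.52 = 0.2496
  Item 9: 0.27 * 0.73 = 0.1971
  Item 10: 0.35 * 0.65 = 0.2275
  Item 11: 0.41 * 0.59 = 0.2419
  Item 12: 0.56 * 0.44 = 0.2464
Sum(p_i * q_i) = 0.2304 + 0.24 + 0.2464 + 0.2499 + 0.2356 + 0.2496 + 0.16 + 0.2496 + 0.1971 + 0.2275 + 0.2419 + 0.2464 = 2.7744
KR-20 = (k/(k-1)) * (1 - Sum(p_i*q_i) / Var_total)
= (12/11) * (1 - 2.7744/5.42)
= 1.0909 * 0.4881
KR-20 = 0.5325

0.5325


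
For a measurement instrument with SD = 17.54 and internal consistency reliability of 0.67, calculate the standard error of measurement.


SEM = SD * sqrt(1 - rxx)
SEM = 17.54 * sqrt(1 - 0.67)
SEM = 17.54 * sqrt(0.33) = 17.54 * 0.574456
SEM = 10.076

10.076


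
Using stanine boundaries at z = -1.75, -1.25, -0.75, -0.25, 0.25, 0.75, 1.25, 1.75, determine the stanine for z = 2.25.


Stanine boundaries: [-1.75, -1.25, -0.75, -0.25, 0.25, 0.75, 1.25, 1.75]
z = 2.25
Check each boundary:
  z >= -1.75 -> could be stanine 2
  z >= -1.25 -> could be stanine 3
  z >= -0.75 -> could be stanine 4
  z >= -0.25 -> could be stanine 5
  z >= 0.25 -> could be stanine 6
  z >= 0.75 -> could be stanine 7
  z >= 1.25 -> could be stanine 8
  z >= 1.75 -> could be stanine 9
Highest qualifying boundary gives stanine = 9

9


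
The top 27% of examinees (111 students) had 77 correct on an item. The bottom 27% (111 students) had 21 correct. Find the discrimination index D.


p_upper = 77/111 = 0.6937
p_lower = 21/111 = 0.1892
D = 0.6937 - 0.1892 = 0.5045

0.5045


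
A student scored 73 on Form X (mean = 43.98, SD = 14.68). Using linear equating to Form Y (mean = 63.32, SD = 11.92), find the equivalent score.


slope = SD_Y / SD_X = 11.92 / 14.68 ~ 0.812
intercept = mean_Y - slope * mean_X = 63.32 - (11.92 / 14.68) * 43.98 ~ 27.6087
Y = slope * X + intercept. To avoid rounding drift from the rounded slope/intercept, evaluate the equivalent form Y = mean_Y + SD_Y * (X - mean_X) / SD_X at full precision:
Y = 63.32 + 11.92 * (73 - 43.98) / 14.68
Y = 63.32 + 11.92 * 29.02 / 14.68
Y = 63.32 + 345.9184 / 14.68
Y = 63.32 + 23.5639
Y = 86.8839

86.8839


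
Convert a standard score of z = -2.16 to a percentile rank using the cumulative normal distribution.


CDF(z) = 0.5 * (1 + erf(z/sqrt(2)))
erf(-1.5274) = -0.9692
CDF = 0.0154
Percentile rank = 0.0154 * 100 = 1.54

1.54


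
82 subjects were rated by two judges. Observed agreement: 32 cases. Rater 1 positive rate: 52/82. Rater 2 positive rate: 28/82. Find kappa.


P_o = 32/82 = 0.390244
P_e = (52*28 + 30*54) / 6724 = 0.457466
kappa = (P_o - P_e) / (1 - P_e)
kappa = (0.390244 - 0.457466) / (1 - 0.457466)
kappa = -0.1239

-0.1239


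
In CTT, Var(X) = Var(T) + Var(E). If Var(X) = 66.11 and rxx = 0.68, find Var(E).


var_true = rxx * var_obs = 0.68 * 66.11 = 44.9548
var_error = var_obs - var_true
var_error = 66.11 - 44.9548
var_error = 21.1552

21.1552


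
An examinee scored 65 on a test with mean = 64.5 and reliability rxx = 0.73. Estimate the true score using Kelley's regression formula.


T_est = rxx * X + (1 - rxx) * mean
T_est = 0.73 * 65 + 0.27 * 64.5
T_est = 47.45 + 17.415
T_est = 64.865

64.865


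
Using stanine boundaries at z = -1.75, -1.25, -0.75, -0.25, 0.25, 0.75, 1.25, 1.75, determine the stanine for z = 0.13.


Stanine boundaries: [-1.75, -1.25, -0.75, -0.25, 0.25, 0.75, 1.25, 1.75]
z = 0.13
Check each boundary:
  z >= -1.75 -> could be stanine 2
  z >= -1.25 -> could be stanine 3
  z >= -0.75 -> could be stanine 4
  z >= -0.25 -> could be stanine 5
  z < 0.25
  z < 0.75
  z < 1.25
  z < 1.75
Highest qualifying boundary gives stanine = 5

5


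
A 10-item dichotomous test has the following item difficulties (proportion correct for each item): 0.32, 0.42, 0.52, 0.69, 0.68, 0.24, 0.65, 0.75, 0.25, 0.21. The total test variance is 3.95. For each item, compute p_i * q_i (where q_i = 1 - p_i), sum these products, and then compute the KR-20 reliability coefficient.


For each item, compute p_i * q_i:
  Item 1: 0.32 * 0.68 = 0.2176
  Item 2: 0.42 * 0.58 = 0.2436
  Item 3: 0.52 * 0.48 = 0.2496
  Item 4: 0.69 * 0.31 = 0.2139
  Item 5: 0.68 * 0.32 = 0.2176
  Item 6: 0.24 * 0.76 = 0.1824
  Item 7: 0.65 * 0.35 = 0.2275
  Item 8: 0.75 * 0.25 = 0.1875
  Item 9: 0.25 * 0.75 = 0.1875
  Item 10: 0.21 * 0.79 = 0.1659
Sum(p_i * q_i) = 0.2176 + 0.2436 + 0.2496 + 0.2139 + 0.2176 + 0.1824 + 0.2275 + 0.1875 + 0.1875 + 0.1659 = 2.0931
KR-20 = (k/(k-1)) * (1 - Sum(p_i*q_i) / Var_total)
= (10/9) * (1 - 2.0931/3.95)
= 1.1111 * 0.4701
KR-20 = 0.5223

0.5223


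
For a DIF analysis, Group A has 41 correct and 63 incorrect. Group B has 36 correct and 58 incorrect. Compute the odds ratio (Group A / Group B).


Odds_A = 41/63 = 0.6508
Odds_B = 36/58 = 0.6207
OR = Odds_A / Odds_B = 0.6508 / 0.6207
Exactly, OR = (41 * 58) / (63 * 36) = 2378 / 2268
OR = 1.0485

1.0485


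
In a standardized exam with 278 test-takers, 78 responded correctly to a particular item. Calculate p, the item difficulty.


Item difficulty p = number correct / total examinees
p = 78 / 278
p = 0.2806

0.2806


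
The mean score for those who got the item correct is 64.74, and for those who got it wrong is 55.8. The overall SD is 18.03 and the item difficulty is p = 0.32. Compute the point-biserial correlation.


q = 1 - p = 0.68
rpb = ((M1 - M0) / SD) * sqrt(p * q)
rpb = ((64.74 - 55.8) / 18.03) * sqrt(0.32 * 0.68)
rpb = 0.2313

0.2313


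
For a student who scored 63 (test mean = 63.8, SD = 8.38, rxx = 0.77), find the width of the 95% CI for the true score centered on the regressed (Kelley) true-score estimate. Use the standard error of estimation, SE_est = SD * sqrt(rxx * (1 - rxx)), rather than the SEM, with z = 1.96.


True score estimate = 0.77*63 + 0.23*63.8 = 63.184
SE_est = SD * sqrt(rxx * (1 - rxx)) = 8.38 * sqrt(0.77 * 0.23) = 8.38 * sqrt(0.1771) = 3.526576
CI = T_est +/- z * SE_est, so width = 2 * z * SE_est = 2 * 1.96 * 3.526576
Width = 13.8242

13.8242


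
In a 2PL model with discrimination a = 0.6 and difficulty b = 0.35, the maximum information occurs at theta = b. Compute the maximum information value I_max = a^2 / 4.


For 2PL, max info at theta = b = 0.35
I_max = a^2 / 4 = 0.6^2 / 4
= 0.36 / 4
I_max = 0.09

0.09


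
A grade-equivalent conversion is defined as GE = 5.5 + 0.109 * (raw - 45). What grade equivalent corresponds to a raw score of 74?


raw - median = 74 - 45 = 29
slope * diff = 0.109 * 29 = 3.161
GE = 5.5 + 3.161
GE = 8.661

8.661


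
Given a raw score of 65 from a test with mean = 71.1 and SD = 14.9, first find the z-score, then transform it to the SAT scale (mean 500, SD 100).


z = (X - mean) / SD = (65 - 71.1) / 14.9
z = -6.1 / 14.9
z = -0.4094
SAT-scale = SAT = 500 + 100z
Carry z at full precision (z = -6.1 / 14.9) into the conversion:
SAT-scale = 500 + 100 * (-6.1 / 14.9) = 500 + -610 / 14.9
SAT-scale = 500 + -40.9396
SAT-scale = 459.0604

459.0604
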